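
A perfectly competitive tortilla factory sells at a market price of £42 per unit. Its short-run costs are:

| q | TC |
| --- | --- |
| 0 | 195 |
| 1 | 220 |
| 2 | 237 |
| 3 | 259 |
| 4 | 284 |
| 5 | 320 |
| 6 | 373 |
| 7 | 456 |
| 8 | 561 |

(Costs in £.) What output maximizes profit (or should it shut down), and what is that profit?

q = 5; profit = -£110

Tabulate TR − TC: q=0: -195; q=1: -178; q=2: -153; q=3: -133; q=4: -116; q=5: -110; q=6: -121; q=7: -162; q=8: -225.
Profit is maximized at q = 5. AVC there is 125/5 = £25 ≤ P, so producing beats shutting down (which would give -£195).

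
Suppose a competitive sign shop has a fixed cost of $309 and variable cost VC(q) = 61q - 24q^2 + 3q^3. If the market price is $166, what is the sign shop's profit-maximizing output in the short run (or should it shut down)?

From TC, MC = TC'(q) = 61 - 48q + 9q^2 and AVC = VC/q = 61 - 24q + 3q^2.
AVC hits its minimum where MC = AVC, at q = 4, giving min AVC = 61 - 24·4 + 3·4^2 = $13.
P = $166 exceeds min AVC = $13, so the firm stays open.
Set P = MC: 166 = 61 - 48q + 9q^2 → -105 - 48q + 9q^2 = 0. The roots are q = -5/3 and q = 7; the profit-maximizing output is on the rising part of MC, so q* = 7.
Check: AVC at q = 7 is $40 ≤ P, so revenue covers variable cost.
Profit = P·q − TC = 166·7 − 589 = $573.

Produce at q = 7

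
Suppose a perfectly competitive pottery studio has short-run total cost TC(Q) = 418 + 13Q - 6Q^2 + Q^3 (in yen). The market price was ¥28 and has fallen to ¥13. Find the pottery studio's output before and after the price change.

MC = 13 - 12Q + 3Q^2; the shutdown threshold is min AVC = ¥4 (at Q = 3).
With P = ¥28 above the shutdown price, P = MC gives Q = 5.
At P = ¥13 ≥ min AVC, set P = MC: Q = 4. The firm stays open but cuts output.

Output falls from 5 to 4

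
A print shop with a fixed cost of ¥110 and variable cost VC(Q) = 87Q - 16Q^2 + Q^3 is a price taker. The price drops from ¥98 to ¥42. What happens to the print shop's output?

Output falls from 11 to 9

AVC = 87 - 16Q + Q^2, minimized at Q = 8 where min AVC = ¥23. MC = 87 - 32Q + 3Q^2.
With P = ¥98 above the shutdown price, P = MC gives Q = 11.
At P = ¥42 ≥ min AVC, set P = MC: Q = 9. The firm stays open but cuts output.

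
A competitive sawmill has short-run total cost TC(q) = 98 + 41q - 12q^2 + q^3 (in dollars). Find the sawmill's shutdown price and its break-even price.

Shutdown price = $5; break-even price = $20

Shutdown price = min AVC. AVC = 41 - 12q + q^2, with vertex at q = 6 and minimum $5.
ATC = 98/q + 41 - 12q + q^2. Setting dATC/dq = −98/q^2 − 12 + 2q = 0 gives q = 7 (since 2·7^3 − 12·7^2 = 98).
min ATC = 98/7 + 41 − 12·7 + 7^2 = $20. That is the break-even price.
Between these two prices the firm operates at a loss; above $20 it earns a profit.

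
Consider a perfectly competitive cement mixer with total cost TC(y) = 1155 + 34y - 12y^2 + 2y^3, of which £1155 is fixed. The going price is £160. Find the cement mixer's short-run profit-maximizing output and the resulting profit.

Profit = -£371 at y = 7

AVC = 34 - 12y + 2y^2 has its minimum £16 at y = 3; price £160 clears that bar, so the firm operates.
MC = 34 - 24y + 6y^2. Setting P = MC and taking the root on the rising branch gives y* = 7.
TR = 160·7 = 1120. TC = 1155 + 336 = 1491. Profit = 1120 − 1491 = -£371.
By producing, the firm covers all variable cost plus £784 of fixed cost; shutting down would lose the full £1155.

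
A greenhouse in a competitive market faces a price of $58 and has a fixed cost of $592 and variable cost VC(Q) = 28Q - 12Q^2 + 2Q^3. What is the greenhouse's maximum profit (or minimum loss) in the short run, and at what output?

AVC = 28 - 12Q + 2Q^2 has its minimum $10 at Q = 3; price $58 clears that bar, so the firm operates.
With MC = 28 - 24Q + 6Q^2, P = MC on the upward-sloping part at Q* = 5.
TR = 58·5 = 290. TC = 592 + 90 = 682. Profit = 290 − 682 = -$392.
Shutting down would mean losing the fixed cost of $592, so operating at a loss of $392 is better by $200.

Profit = -$392 at Q = 5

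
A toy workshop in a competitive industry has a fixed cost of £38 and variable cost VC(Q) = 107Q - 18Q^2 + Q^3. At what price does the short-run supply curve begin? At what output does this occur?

The firm shuts down when price falls below the minimum of average variable cost. AVC = VC/Q = 107 - 18Q + Q^2.
At the minimum of AVC, MC = AVC. MC = 107 - 36Q + 3Q^2; setting MC = AVC gives 2Q^2 - 18Q = 0, so Q = 9. min AVC = 26.
So the shutdown price is £26.

£26 per unit, at Q = 9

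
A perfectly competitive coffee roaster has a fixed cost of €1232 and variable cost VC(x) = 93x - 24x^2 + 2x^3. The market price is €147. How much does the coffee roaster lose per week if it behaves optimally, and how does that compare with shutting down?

Profit = -€260 at x = 9

AVC = 93 - 24x + 2x^2; min AVC = €21 at x = 6. Since P = €147 ≥ min AVC, the firm produces.
With MC = 93 - 48x + 6x^2, P = MC on the upward-sloping part at x* = 9.
TR = 147·9 = 1323. TC = 1232 + 351 = 1583. Profit = 1323 − 1583 = -€260.
Shutting down would mean losing the fixed cost of €1232, so operating at a loss of €260 is better by €972.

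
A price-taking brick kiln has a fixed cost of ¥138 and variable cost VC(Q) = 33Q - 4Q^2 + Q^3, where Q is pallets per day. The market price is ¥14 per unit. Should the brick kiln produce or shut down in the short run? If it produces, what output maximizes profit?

Shut down

Strip out fixed cost: VC = 33Q - 4Q^2 + Q^3. Then AVC = 33 - 4Q + Q^2 and MC = 33 - 8Q + 3Q^2.
The AVC parabola has its vertex at Q = 4/2 = 2, where AVC = 33 - 4·2 + 2^2 = ¥29.
P = ¥14 lies below min AVC = ¥29; no output level covers variable cost.
Best response: produce nothing and absorb the ¥138 fixed cost.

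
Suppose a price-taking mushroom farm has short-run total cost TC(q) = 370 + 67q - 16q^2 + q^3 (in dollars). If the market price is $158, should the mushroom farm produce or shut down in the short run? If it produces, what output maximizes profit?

Strip out fixed cost: VC = 67q - 16q^2 + q^3. Then AVC = 67 - 16q + q^2 and MC = 67 - 32q + 3q^2.
AVC is minimized where dAVC/dq = -16 + 2q = 0, at q = 8; min AVC = 67 - 16·8 + 8^2 = $3.
Because $158 ≥ $3, revenue can cover variable cost; the firm operates.
Set P = MC: 158 = 67 - 32q + 3q^2 → -91 - 32q + 3q^2 = 0. The roots are q = -7/3 and q = 13; the profit-maximizing output is on the rising part of MC, so q* = 13.
Check: AVC at q = 13 is $28 ≤ P, so revenue covers variable cost.
Profit = P·q − TC = 158·13 − 734 = $1320.

Produce at q = 13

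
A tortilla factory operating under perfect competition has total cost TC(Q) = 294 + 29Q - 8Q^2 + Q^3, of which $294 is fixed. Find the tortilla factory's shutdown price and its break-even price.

Shutdown price = min AVC. AVC = 29 - 8Q + Q^2, with vertex at Q = 4 and minimum $13.
ATC = 294/Q + 29 - 8Q + Q^2. Setting dATC/dQ = −294/Q^2 − 8 + 2Q = 0 gives Q = 7 (since 2·7^3 − 8·7^2 = 294).
min ATC = 294/7 + 29 − 8·7 + 7^2 = $64. That is the break-even price.
For $13 ≤ P < $64 the firm produces at a loss; below $13 it shuts down.

Shutdown price = $13; break-even price = $64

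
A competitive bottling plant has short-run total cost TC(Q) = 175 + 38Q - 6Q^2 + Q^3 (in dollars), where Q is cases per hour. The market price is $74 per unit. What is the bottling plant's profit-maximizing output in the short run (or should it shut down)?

Produce at Q = 6

Strip out fixed cost: VC = 38Q - 6Q^2 + Q^3. Then AVC = 38 - 6Q + Q^2 and MC = 38 - 12Q + 3Q^2.
The AVC parabola has its vertex at Q = 6/2 = 3, where AVC = 38 - 6·3 + 3^2 = $29.
Since P = $74 ≥ min AVC = $29, price covers variable cost and the firm should produce.
P = MC gives -36 - 12Q + 3Q^2 = 0, with roots -2 and 6. Take the larger (rising MC): Q* = 6.
Check: AVC at Q = 6 is $38 ≤ P, so revenue covers variable cost.
Profit = P·Q − TC = 74·6 − 403 = $41.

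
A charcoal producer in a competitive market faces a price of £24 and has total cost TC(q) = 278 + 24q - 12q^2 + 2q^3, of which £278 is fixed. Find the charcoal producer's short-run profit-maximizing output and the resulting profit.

AVC = 24 - 12q + 2q^2 has its minimum £6 at q = 3; price £24 clears that bar, so the firm operates.
MC = 24 - 24q + 6q^2. Setting P = MC and taking the root on the rising branch gives q* = 4.
TR = 24·4 = 96. TC = 278 + 32 = 310. Profit = 96 − 310 = -£214.
By producing, the firm covers all variable cost plus £64 of fixed cost; shutting down would lose the full £278.

Profit = -£214 at q = 4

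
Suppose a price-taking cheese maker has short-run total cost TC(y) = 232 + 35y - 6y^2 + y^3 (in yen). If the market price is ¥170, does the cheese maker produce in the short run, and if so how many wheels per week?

Produce at y = 9

Variable cost is VC = 35y - 6y^2 + y^3, so AVC = VC/y = 35 - 6y + y^2 and MC = dTC/dy = 35 - 12y + 3y^2.
The AVC parabola has its vertex at y = 6/2 = 3, where AVC = 35 - 6·3 + 3^2 = ¥26.
Since P = ¥170 ≥ min AVC = ¥26, price covers variable cost and the firm should produce.
Solving P = MC: -135 - 12y + 3y^2 = 0 ⇒ y = -5 or 9. On the upward-sloping branch, y* = 9.
Check: AVC at y = 9 is ¥62 ≤ P, so revenue covers variable cost.
Profit = P·y − TC = 170·9 − 790 = ¥740.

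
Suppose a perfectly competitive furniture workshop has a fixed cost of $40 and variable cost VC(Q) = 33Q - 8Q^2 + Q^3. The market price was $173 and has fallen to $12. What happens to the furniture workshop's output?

Output falls from 10 to 0 (the firm shuts down)

AVC = 33 - 8Q + Q^2, minimized at Q = 4 where min AVC = $17. MC = 33 - 16Q + 3Q^2.
At P = $173 ≥ min AVC, set P = MC on the rising branch: Q = 10.
At P = $12 < min AVC = $17, price no longer covers variable cost at any output, so the firm shuts down: Q = 0.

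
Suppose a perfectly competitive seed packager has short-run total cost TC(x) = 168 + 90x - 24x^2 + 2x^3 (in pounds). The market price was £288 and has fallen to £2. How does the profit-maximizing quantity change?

Output falls from 11 to 0 (the firm shuts down)

AVC = 90 - 24x + 2x^2, minimized at x = 6 where min AVC = £18. MC = 90 - 48x + 6x^2.
At P = £288 ≥ min AVC, set P = MC on the rising branch: x = 11.
At P = £2 < min AVC = £18, price no longer covers variable cost at any output, so the firm shuts down: x = 0.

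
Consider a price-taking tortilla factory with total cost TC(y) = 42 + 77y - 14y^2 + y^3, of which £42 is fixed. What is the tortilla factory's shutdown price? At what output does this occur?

Short-run supply begins at min AVC. From VC = 77y - 14y^2 + y^3, AVC = 77 - 14y + y^2.
dAVC/dy = -14 + 2y = 0 gives y = 7. min AVC = 77 - 14·7 + 7^2 = 28.
The firm shuts down for any P below £28.

£28 per unit, at y = 7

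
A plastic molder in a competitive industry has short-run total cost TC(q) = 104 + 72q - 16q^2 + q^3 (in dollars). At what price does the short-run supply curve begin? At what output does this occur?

The firm shuts down when price falls below the minimum of average variable cost. AVC = VC/q = 72 - 16q + q^2.
At the minimum of AVC, MC = AVC. MC = 72 - 32q + 3q^2; setting MC = AVC gives 2q^2 - 16q = 0, so q = 8. min AVC = 8.
The firm shuts down for any P below $8.

$8 per unit, at q = 8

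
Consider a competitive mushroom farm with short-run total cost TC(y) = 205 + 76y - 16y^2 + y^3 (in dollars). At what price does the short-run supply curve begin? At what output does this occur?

The shutdown price is the minimum of AVC. VC = 76y - 16y^2 + y^3, so AVC = 76 - 16y + y^2.
dAVC/dy = -16 + 2y = 0 gives y = 8. min AVC = 76 - 16·8 + 8^2 = 12.
The firm shuts down for any P below $12.

$12 per unit, at y = 8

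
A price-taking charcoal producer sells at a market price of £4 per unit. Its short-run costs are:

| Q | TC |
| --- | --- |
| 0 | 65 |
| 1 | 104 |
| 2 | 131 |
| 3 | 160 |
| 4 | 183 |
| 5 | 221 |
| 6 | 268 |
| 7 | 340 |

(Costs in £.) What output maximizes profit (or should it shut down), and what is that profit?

Tabulate TR − TC: Q=0: -65; Q=1: -100; Q=2: -123; Q=3: -148; Q=4: -167; Q=5: -201; Q=6: -244; Q=7: -312.
Profit is highest at Q = 0. Equivalently, the lowest AVC in the table is 118/4 ≈ £29.50 at Q = 4, and P = £4 falls below it — price never covers variable cost, so the firm shuts down and loses only its fixed cost.

Q = 0 (shut down); profit = -£65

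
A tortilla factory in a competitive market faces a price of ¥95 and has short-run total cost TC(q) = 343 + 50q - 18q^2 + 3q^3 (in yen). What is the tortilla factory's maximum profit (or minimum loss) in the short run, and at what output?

AVC = 50 - 18q + 3q^2; min AVC = ¥23 at q = 3. Since P = ¥95 ≥ min AVC, the firm produces.
With MC = 50 - 36q + 9q^2, P = MC on the upward-sloping part at q* = 5.
TR = 95·5 = 475. TC = 343 + 175 = 518. Profit = 475 − 518 = -¥43.
Shutting down would mean losing the fixed cost of ¥343, so operating at a loss of ¥43 is better by ¥300.

Profit = -¥43 at q = 5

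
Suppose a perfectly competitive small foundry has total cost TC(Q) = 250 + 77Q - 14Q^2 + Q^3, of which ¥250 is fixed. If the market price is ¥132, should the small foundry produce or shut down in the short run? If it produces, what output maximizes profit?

Variable cost is VC = 77Q - 14Q^2 + Q^3, so AVC = VC/Q = 77 - 14Q + Q^2 and MC = dTC/dQ = 77 - 28Q + 3Q^2.
AVC is minimized where dAVC/dQ = -14 + 2Q = 0, at Q = 7; min AVC = 77 - 14·7 + 7^2 = ¥28.
Because ¥132 ≥ ¥28, revenue can cover variable cost; the firm operates.
Set P = MC: 132 = 77 - 28Q + 3Q^2 → -55 - 28Q + 3Q^2 = 0. The roots are Q = -5/3 and Q = 11; the profit-maximizing output is on the rising part of MC, so Q* = 11.
Check: AVC at Q = 11 is ¥44 ≤ P, so revenue covers variable cost.
Profit = P·Q − TC = 132·11 − 734 = ¥718.

Produce at Q = 11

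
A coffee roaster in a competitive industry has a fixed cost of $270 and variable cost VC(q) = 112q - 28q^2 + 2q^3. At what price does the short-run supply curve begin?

$14 per unit

The firm shuts down when price falls below the minimum of average variable cost. AVC = VC/q = 112 - 28q + 2q^2.
dAVC/dq = -28 + 4q = 0 gives q = 7. min AVC = 112 - 28·7 + 2·7^2 = 14.
The firm shuts down for any P below $14.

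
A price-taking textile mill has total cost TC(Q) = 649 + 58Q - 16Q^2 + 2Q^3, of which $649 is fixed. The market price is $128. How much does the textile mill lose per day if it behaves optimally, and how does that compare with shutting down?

Profit = -$61 at Q = 7

AVC = 58 - 16Q + 2Q^2; min AVC = $26 at Q = 4. Since P = $128 ≥ min AVC, the firm produces.
With MC = 58 - 32Q + 6Q^2, P = MC on the upward-sloping part at Q* = 7.
TR = 128·7 = 896. TC = 649 + 308 = 957. Profit = 896 − 957 = -$61.
That loss of $61 beats the $649 the firm would lose by shutting down; producing recovers $588 of fixed cost.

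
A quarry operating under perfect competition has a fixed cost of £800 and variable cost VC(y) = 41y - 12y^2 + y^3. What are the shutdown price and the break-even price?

Shutdown price = min AVC. AVC = 41 - 12y + y^2, with vertex at y = 6 and minimum £5.
ATC = 800/y + 41 - 12y + y^2. Setting dATC/dy = −800/y^2 − 12 + 2y = 0 gives y = 10 (since 2·10^3 − 12·10^2 = 800).
min ATC = 800/10 + 41 − 12·10 + 10^2 = £101. That is the break-even price.
Between these two prices the firm operates at a loss; above £101 it earns a profit.

Shutdown price = £5; break-even price = £101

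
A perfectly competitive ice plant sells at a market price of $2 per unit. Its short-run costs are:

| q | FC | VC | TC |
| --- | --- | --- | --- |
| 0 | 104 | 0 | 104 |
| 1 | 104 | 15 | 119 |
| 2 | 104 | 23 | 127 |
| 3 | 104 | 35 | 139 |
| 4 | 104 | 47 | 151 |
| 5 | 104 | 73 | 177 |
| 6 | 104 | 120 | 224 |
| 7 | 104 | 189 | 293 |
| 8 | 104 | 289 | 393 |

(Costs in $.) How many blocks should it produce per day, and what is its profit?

q = 0 (shut down); profit = -$104

Tabulate TR − TC: q=0: -104; q=1: -117; q=2: -123; q=3: -133; q=4: -143; q=5: -167; q=6: -212; q=7: -279; q=8: -377.
Profit is highest at q = 0. Equivalently, the lowest AVC in the table is 23/2 ≈ $11.50 at q = 2, and P = $2 falls below it — price never covers variable cost, so the firm shuts down and loses only its fixed cost.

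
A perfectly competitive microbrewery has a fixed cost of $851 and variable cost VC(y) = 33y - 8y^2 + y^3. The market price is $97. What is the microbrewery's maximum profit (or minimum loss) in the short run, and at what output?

AVC = 33 - 8y + y^2; min AVC = $17 at y = 4. Since P = $97 ≥ min AVC, the firm produces.
With MC = 33 - 16y + 3y^2, P = MC on the upward-sloping part at y* = 8.
TR = 97·8 = 776. TC = 851 + 264 = 1115. Profit = 776 − 1115 = -$339.
That loss of $339 beats the $851 the firm would lose by shutting down; producing recovers $512 of fixed cost.

Profit = -$339 at y = 8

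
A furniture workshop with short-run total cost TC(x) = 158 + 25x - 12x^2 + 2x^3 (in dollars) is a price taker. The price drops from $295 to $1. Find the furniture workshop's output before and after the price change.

MC = 25 - 24x + 6x^2; the shutdown threshold is min AVC = $7 (at x = 3).
With P = $295 above the shutdown price, P = MC gives x = 9.
At P = $1 < min AVC = $7, price no longer covers variable cost at any output, so the firm shuts down: x = 0.

Output falls from 9 to 0 (the firm shuts down)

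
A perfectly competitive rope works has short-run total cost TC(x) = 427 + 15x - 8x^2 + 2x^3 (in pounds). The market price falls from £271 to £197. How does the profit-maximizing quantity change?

MC = 15 - 16x + 6x^2; the shutdown threshold is min AVC = £7 (at x = 2).
With P = £271 above the shutdown price, P = MC gives x = 8.
At P = £197 ≥ min AVC, set P = MC: x = 7. The firm stays open but cuts output.

Output falls from 8 to 7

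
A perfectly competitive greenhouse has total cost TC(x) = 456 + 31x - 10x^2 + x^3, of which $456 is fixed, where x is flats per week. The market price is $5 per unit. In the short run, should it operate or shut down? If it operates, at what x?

Shut down

From TC, MC = TC'(x) = 31 - 20x + 3x^2 and AVC = VC/x = 31 - 10x + x^2.
The AVC parabola has its vertex at x = 10/2 = 5, where AVC = 31 - 10·5 + 5^2 = $6.
Since P = $5 < min AVC = $6, price fails to cover variable cost at any output.
Best response: produce nothing and absorb the $456 fixed cost.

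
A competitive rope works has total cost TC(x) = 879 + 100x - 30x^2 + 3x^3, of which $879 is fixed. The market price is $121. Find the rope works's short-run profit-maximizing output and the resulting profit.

AVC = 100 - 30x + 3x^2; min AVC = $25 at x = 5. Since P = $121 ≥ min AVC, the firm produces.
MC = 100 - 60x + 9x^2. Setting P = MC and taking the root on the rising branch gives x* = 7.
TR = 121·7 = 847. TC = 879 + 259 = 1138. Profit = 847 − 1138 = -$291.
By producing, the firm covers all variable cost plus $588 of fixed cost; shutting down would lose the full $879.

Profit = -$291 at x = 7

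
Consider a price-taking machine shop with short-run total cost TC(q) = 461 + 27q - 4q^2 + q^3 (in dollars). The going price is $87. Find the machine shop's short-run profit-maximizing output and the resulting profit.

Profit = -$173 at q = 6

AVC = 27 - 4q + q^2; min AVC = $23 at q = 2. Since P = $87 ≥ min AVC, the firm produces.
With MC = 27 - 8q + 3q^2, P = MC on the upward-sloping part at q* = 6.
TR = 87·6 = 522. TC = 461 + 234 = 695. Profit = 522 − 695 = -$173.
Shutting down would mean losing the fixed cost of $461, so operating at a loss of $173 is better by $288.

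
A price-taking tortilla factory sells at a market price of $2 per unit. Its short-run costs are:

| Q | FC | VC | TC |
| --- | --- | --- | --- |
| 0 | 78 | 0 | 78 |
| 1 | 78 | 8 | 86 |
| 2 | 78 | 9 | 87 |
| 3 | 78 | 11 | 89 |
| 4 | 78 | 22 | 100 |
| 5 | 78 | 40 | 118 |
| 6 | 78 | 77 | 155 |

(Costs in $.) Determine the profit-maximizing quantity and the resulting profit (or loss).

Compute π = P·Q − TC at each output: Q=0: -78; Q=1: -84; Q=2: -83; Q=3: -83; Q=4: -92; Q=5: -108; Q=6: -143.
Profit is highest at Q = 0. Equivalently, the lowest AVC in the table is 11/3 ≈ $3.67 at Q = 3, and P = $2 falls below it — price never covers variable cost, so the firm shuts down and loses only its fixed cost.

Q = 0 (shut down); profit = -$78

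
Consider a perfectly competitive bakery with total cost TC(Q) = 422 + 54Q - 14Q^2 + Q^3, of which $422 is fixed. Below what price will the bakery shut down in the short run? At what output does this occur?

$5 per unit, at Q = 7

The shutdown price is the minimum of AVC. VC = 54Q - 14Q^2 + Q^3, so AVC = 54 - 14Q + Q^2.
dAVC/dQ = -14 + 2Q = 0 gives Q = 7. min AVC = 54 - 14·7 + 7^2 = 5.
So the shutdown price is $5.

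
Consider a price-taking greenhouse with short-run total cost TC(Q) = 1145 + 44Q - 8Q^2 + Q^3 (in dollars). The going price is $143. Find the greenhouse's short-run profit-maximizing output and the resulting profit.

AVC = 44 - 8Q + Q^2 has its minimum $28 at Q = 4; price $143 clears that bar, so the firm operates.
With MC = 44 - 16Q + 3Q^2, P = MC on the upward-sloping part at Q* = 9.
TR = 143·9 = 1287. TC = 1145 + 477 = 1622. Profit = 1287 − 1622 = -$335.
That loss of $335 beats the $1145 the firm would lose by shutting down; producing recovers $810 of fixed cost.

Profit = -$335 at Q = 9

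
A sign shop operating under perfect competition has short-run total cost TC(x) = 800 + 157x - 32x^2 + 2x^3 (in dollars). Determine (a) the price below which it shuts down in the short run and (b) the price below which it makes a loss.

Shutdown price = $29; break-even price = $117

AVC = 157 - 32x + 2x^2; minimized at x = 8, giving min AVC = $29. That is the shutdown price.
ATC = 800/x + 157 - 32x + 2x^2. Setting dATC/dx = −800/x^2 − 32 + 4x = 0 gives x = 10 (since 4·10^3 − 32·10^2 = 800).
min ATC = 800/10 + 157 − 32·10 + 2·10^2 = $117. That is the break-even price.
For $29 ≤ P < $117 the firm produces at a loss; below $29 it shuts down.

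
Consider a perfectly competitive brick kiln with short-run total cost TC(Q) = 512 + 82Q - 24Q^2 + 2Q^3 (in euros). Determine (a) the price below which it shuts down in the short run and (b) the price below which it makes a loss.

Shutdown price = min AVC. AVC = 82 - 24Q + 2Q^2, with vertex at Q = 6 and minimum €10.
ATC = 512/Q + 82 - 24Q + 2Q^2. Setting dATC/dQ = −512/Q^2 − 24 + 4Q = 0 gives Q = 8 (since 4·8^3 − 24·8^2 = 512).
min ATC = 512/8 + 82 − 24·8 + 2·8^2 = €82. That is the break-even price.
Between these two prices the firm operates at a loss; above €82 it earns a profit.

Shutdown price = €10; break-even price = €82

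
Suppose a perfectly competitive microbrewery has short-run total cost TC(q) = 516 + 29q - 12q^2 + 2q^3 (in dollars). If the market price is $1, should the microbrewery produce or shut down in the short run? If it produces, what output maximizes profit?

Shut down

Variable cost is VC = 29q - 12q^2 + 2q^3, so AVC = VC/q = 29 - 12q + 2q^2 and MC = dTC/dq = 29 - 24q + 6q^2.
AVC hits its minimum where MC = AVC, at q = 3, giving min AVC = 29 - 12·3 + 2·3^2 = $11.
With P < min AVC ($1 < $11), every unit sold adds to the loss.
The firm minimizes its loss by shutting down and losing only its fixed cost of $516.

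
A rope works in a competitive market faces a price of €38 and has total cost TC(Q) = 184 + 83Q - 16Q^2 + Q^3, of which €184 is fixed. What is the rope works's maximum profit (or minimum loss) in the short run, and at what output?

Profit = -€22 at Q = 9

AVC = 83 - 16Q + Q^2 has its minimum €19 at Q = 8; price €38 clears that bar, so the firm operates.
With MC = 83 - 32Q + 3Q^2, P = MC on the upward-sloping part at Q* = 9.
TR = 38·9 = 342. TC = 184 + 180 = 364. Profit = 342 − 364 = -€22.
By producing, the firm covers all variable cost plus €162 of fixed cost; shutting down would lose the full €184.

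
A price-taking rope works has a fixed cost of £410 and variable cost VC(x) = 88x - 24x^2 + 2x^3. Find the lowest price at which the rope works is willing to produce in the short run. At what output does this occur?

£16 per unit, at x = 6

The shutdown price is the minimum of AVC. VC = 88x - 24x^2 + 2x^3, so AVC = 88 - 24x + 2x^2.
At the minimum of AVC, MC = AVC. MC = 88 - 48x + 6x^2; setting MC = AVC gives 4x^2 - 24x = 0, so x = 6. min AVC = 16.
So the shutdown price is £16.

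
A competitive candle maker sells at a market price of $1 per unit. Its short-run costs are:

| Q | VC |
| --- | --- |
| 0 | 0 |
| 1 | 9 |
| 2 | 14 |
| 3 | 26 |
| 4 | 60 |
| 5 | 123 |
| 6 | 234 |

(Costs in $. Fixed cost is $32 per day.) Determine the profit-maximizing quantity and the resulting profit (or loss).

Q = 0 (shut down); profit = -$32

Profit at each row (π = 1Q − TC): Q=0: -32; Q=1: -40; Q=2: -44; Q=3: -55; Q=4: -88; Q=5: -150; Q=6: -260.
Profit is highest at Q = 0. Equivalently, the lowest AVC in the table is 14/2 ≈ $7 at Q = 2, and P = $1 falls below it — price never covers variable cost, so the firm shuts down and loses only its fixed cost.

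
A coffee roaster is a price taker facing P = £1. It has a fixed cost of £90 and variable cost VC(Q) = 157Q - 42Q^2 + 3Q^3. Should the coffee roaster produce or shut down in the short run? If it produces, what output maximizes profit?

Strip out fixed cost: VC = 157Q - 42Q^2 + 3Q^3. Then AVC = 157 - 42Q + 3Q^2 and MC = 157 - 84Q + 9Q^2.
The AVC parabola has its vertex at Q = 42/6 = 7, where AVC = 157 - 42·7 + 3·7^2 = £10.
Since P = £1 < min AVC = £10, price fails to cover variable cost at any output.
The firm minimizes its loss by shutting down and losing only its fixed cost of £90.

Shut down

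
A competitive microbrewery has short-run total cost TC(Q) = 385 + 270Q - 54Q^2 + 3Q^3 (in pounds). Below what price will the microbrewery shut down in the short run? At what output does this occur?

The firm shuts down when price falls below the minimum of average variable cost. AVC = VC/Q = 270 - 54Q + 3Q^2.
At the minimum of AVC, MC = AVC. MC = 270 - 108Q + 9Q^2; setting MC = AVC gives 6Q^2 - 54Q = 0, so Q = 9. min AVC = 27.
The firm shuts down for any P below £27.

£27 per unit, at Q = 9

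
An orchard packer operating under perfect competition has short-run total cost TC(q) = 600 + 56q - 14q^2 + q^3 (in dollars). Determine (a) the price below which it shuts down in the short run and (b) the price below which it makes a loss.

Shutdown price = min AVC. AVC = 56 - 14q + q^2, with vertex at q = 7 and minimum $7.
ATC = 600/q + 56 - 14q + q^2. Setting dATC/dq = −600/q^2 − 14 + 2q = 0 gives q = 10 (since 2·10^3 − 14·10^2 = 600).
min ATC = 600/10 + 56 − 14·10 + 10^2 = $76. That is the break-even price.
Between these two prices the firm operates at a loss; above $76 it earns a profit.

Shutdown price = $7; break-even price = $76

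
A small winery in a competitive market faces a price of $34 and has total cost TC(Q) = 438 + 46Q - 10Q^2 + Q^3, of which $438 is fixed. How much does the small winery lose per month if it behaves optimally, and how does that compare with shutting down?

AVC = 46 - 10Q + Q^2; min AVC = $21 at Q = 5. Since P = $34 ≥ min AVC, the firm produces.
MC = 46 - 20Q + 3Q^2. Setting P = MC and taking the root on the rising branch gives Q* = 6.
TR = 34·6 = 204. TC = 438 + 132 = 570. Profit = 204 − 570 = -$366.
That loss of $366 beats the $438 the firm would lose by shutting down; producing recovers $72 of fixed cost.

Profit = -$366 at Q = 6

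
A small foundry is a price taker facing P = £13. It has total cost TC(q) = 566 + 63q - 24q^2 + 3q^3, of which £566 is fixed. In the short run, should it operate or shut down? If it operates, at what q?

Shut down

From TC, MC = TC'(q) = 63 - 48q + 9q^2 and AVC = VC/q = 63 - 24q + 3q^2.
AVC hits its minimum where MC = AVC, at q = 4, giving min AVC = 63 - 24·4 + 3·4^2 = £15.
With P < min AVC (£13 < £15), every unit sold adds to the loss.
Best response: produce nothing and absorb the £566 fixed cost.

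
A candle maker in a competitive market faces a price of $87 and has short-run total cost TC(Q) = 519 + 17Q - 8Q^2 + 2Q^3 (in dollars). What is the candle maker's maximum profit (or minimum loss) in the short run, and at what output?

Profit = -$219 at Q = 5

AVC = 17 - 8Q + 2Q^2; min AVC = $9 at Q = 2. Since P = $87 ≥ min AVC, the firm produces.
With MC = 17 - 16Q + 6Q^2, P = MC on the upward-sloping part at Q* = 5.
TR = 87·5 = 435. TC = 519 + 135 = 654. Profit = 435 − 654 = -$219.
By producing, the firm covers all variable cost plus $300 of fixed cost; shutting down would lose the full $519.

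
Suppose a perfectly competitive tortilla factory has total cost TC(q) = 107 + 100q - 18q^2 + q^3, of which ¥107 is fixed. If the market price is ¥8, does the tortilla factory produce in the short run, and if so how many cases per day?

Shut down

Variable cost is VC = 100q - 18q^2 + q^3, so AVC = VC/q = 100 - 18q + q^2 and MC = dTC/dq = 100 - 36q + 3q^2.
AVC hits its minimum where MC = AVC, at q = 9, giving min AVC = 100 - 18·9 + 9^2 = ¥19.
P = ¥8 lies below min AVC = ¥19; no output level covers variable cost.
Shutting down limits the loss to fixed cost, ¥107.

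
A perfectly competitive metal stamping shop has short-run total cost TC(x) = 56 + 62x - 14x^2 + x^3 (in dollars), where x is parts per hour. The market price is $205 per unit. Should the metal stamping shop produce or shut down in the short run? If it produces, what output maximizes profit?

Strip out fixed cost: VC = 62x - 14x^2 + x^3. Then AVC = 62 - 14x + x^2 and MC = 62 - 28x + 3x^2.
The AVC parabola has its vertex at x = 14/2 = 7, where AVC = 62 - 14·7 + 7^2 = $13.
P = $205 exceeds min AVC = $13, so the firm stays open.
Solving P = MC: -143 - 28x + 3x^2 = 0 ⇒ x = -11/3 or 13. On the upward-sloping branch, x* = 13.
Check: AVC at x = 13 is $49 ≤ P, so revenue covers variable cost.
Profit = P·x − TC = 205·13 − 693 = $1972.

Produce at x = 13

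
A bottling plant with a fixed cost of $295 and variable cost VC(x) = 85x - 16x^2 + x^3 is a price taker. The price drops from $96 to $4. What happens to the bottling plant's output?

AVC = 85 - 16x + x^2, minimized at x = 8 where min AVC = $21. MC = 85 - 32x + 3x^2.
At P = $96 ≥ min AVC, set P = MC on the rising branch: x = 11.
At P = $4 < min AVC = $21, price no longer covers variable cost at any output, so the firm shuts down: x = 0.

Output falls from 11 to 0 (the firm shuts down)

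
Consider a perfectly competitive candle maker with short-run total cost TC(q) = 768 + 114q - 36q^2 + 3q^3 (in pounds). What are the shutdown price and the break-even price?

Shutdown price = min AVC. AVC = 114 - 36q + 3q^2, with vertex at q = 6 and minimum £6.
ATC = 768/q + 114 - 36q + 3q^2. Setting dATC/dq = −768/q^2 − 36 + 6q = 0 gives q = 8 (since 6·8^3 − 36·8^2 = 768).
min ATC = 768/8 + 114 − 36·8 + 3·8^2 = £114. That is the break-even price.
For £6 ≤ P < £114 the firm produces at a loss; below £6 it shuts down.

Shutdown price = £6; break-even price = £114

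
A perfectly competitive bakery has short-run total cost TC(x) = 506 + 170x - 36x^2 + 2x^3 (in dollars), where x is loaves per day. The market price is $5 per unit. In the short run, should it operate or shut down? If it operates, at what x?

From TC, MC = TC'(x) = 170 - 72x + 6x^2 and AVC = VC/x = 170 - 36x + 2x^2.
AVC is minimized where dAVC/dx = -36 + 4x = 0, at x = 9; min AVC = 170 - 36·9 + 2·9^2 = $8.
Since P = $5 < min AVC = $8, price fails to cover variable cost at any output.
Best response: produce nothing and absorb the $506 fixed cost.

Shut down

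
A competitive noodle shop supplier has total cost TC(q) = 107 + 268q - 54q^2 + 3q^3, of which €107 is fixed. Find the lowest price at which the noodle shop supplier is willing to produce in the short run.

€25 per unit

The shutdown price is the minimum of AVC. VC = 268q - 54q^2 + 3q^3, so AVC = 268 - 54q + 3q^2.
At the minimum of AVC, MC = AVC. MC = 268 - 108q + 9q^2; setting MC = AVC gives 6q^2 - 54q = 0, so q = 9. min AVC = 25.
For P < €25 the firm produces nothing.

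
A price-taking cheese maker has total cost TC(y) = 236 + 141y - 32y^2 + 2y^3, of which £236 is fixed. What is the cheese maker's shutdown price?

Short-run supply begins at min AVC. From VC = 141y - 32y^2 + 2y^3, AVC = 141 - 32y + 2y^2.
dAVC/dy = -32 + 4y = 0 gives y = 8. min AVC = 141 - 32·8 + 2·8^2 = 13.
So the shutdown price is £13.

£13 per unit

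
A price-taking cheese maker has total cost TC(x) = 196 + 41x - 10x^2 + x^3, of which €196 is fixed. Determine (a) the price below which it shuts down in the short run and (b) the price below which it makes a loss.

Shutdown price = €16; break-even price = €48

Shutdown price = min AVC. AVC = 41 - 10x + x^2, with vertex at x = 5 and minimum €16.
ATC = 196/x + 41 - 10x + x^2. Setting dATC/dx = −196/x^2 − 10 + 2x = 0 gives x = 7 (since 2·7^3 − 10·7^2 = 196).
min ATC = 196/7 + 41 − 10·7 + 7^2 = €48. That is the break-even price.
For €16 ≤ P < €48 the firm produces at a loss; below €16 it shuts down.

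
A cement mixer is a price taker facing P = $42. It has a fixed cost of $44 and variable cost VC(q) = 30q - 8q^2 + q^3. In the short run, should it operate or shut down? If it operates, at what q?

Strip out fixed cost: VC = 30q - 8q^2 + q^3. Then AVC = 30 - 8q + q^2 and MC = 30 - 16q + 3q^2.
AVC hits its minimum where MC = AVC, at q = 4, giving min AVC = 30 - 8·4 + 4^2 = $14.
Because $42 ≥ $14, revenue can cover variable cost; the firm operates.
Set P = MC: 42 = 30 - 16q + 3q^2 → -12 - 16q + 3q^2 = 0. The roots are q = -2/3 and q = 6; the profit-maximizing output is on the rising part of MC, so q* = 6.
Check: AVC at q = 6 is $18 ≤ P, so revenue covers variable cost.
Profit = P·q − TC = 42·6 − 152 = $100.

Produce at q = 6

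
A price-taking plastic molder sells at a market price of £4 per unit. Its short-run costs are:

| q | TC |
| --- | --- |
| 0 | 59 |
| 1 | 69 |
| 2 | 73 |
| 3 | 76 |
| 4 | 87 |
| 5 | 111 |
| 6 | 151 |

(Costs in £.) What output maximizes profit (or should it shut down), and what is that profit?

Compute π = P·q − TC at each output: q=0: -59; q=1: -65; q=2: -65; q=3: -64; q=4: -71; q=5: -91; q=6: -127.
Profit is highest at q = 0. Equivalently, the lowest AVC in the table is 17/3 ≈ £5.67 at q = 3, and P = £4 falls below it — price never covers variable cost, so the firm shuts down and loses only its fixed cost.

q = 0 (shut down); profit = -£59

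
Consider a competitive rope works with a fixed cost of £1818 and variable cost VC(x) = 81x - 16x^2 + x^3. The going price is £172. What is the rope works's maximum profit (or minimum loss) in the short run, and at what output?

Profit = -£128 at x = 13

AVC = 81 - 16x + x^2; min AVC = £17 at x = 8. Since P = £172 ≥ min AVC, the firm produces.
With MC = 81 - 32x + 3x^2, P = MC on the upward-sloping part at x* = 13.
TR = 172·13 = 2236. TC = 1818 + 546 = 2364. Profit = 2236 − 2364 = -£128.
Shutting down would mean losing the fixed cost of £1818, so operating at a loss of £128 is better by £1690.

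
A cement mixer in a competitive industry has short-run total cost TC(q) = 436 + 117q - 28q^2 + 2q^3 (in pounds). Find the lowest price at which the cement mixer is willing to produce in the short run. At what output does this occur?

£19 per unit, at q = 7

Short-run supply begins at min AVC. From VC = 117q - 28q^2 + 2q^3, AVC = 117 - 28q + 2q^2.
At the minimum of AVC, MC = AVC. MC = 117 - 56q + 6q^2; setting MC = AVC gives 4q^2 - 28q = 0, so q = 7. min AVC = 19.
The firm shuts down for any P below £19.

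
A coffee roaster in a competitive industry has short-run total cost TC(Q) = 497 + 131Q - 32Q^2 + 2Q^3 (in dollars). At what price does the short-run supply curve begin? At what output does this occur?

Short-run supply begins at min AVC. From VC = 131Q - 32Q^2 + 2Q^3, AVC = 131 - 32Q + 2Q^2.
dAVC/dQ = -32 + 4Q = 0 gives Q = 8. min AVC = 131 - 32·8 + 2·8^2 = 3.
For P < $3 the firm produces nothing.

$3 per unit, at Q = 8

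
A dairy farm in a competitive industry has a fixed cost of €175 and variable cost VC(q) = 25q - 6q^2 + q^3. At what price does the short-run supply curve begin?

€16 per unit

The shutdown price is the minimum of AVC. VC = 25q - 6q^2 + q^3, so AVC = 25 - 6q + q^2.
dAVC/dq = -6 + 2q = 0 gives q = 3. min AVC = 25 - 6·3 + 3^2 = 16.
For P < €16 the firm produces nothing.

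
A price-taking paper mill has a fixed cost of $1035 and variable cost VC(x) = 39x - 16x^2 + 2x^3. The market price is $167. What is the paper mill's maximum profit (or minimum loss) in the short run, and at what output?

AVC = 39 - 16x + 2x^2; min AVC = $7 at x = 4. Since P = $167 ≥ min AVC, the firm produces.
MC = 39 - 32x + 6x^2. Setting P = MC and taking the root on the rising branch gives x* = 8.
TR = 167·8 = 1336. TC = 1035 + 312 = 1347. Profit = 1336 − 1347 = -$11.
That loss of $11 beats the $1035 the firm would lose by shutting down; producing recovers $1024 of fixed cost.

Profit = -$11 at x = 8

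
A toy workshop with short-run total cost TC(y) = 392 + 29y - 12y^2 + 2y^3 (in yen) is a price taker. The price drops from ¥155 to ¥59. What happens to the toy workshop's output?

AVC = 29 - 12y + 2y^2, minimized at y = 3 where min AVC = ¥11. MC = 29 - 24y + 6y^2.
At P = ¥155 ≥ min AVC, set P = MC on the rising branch: y = 7.
At P = ¥59 ≥ min AVC, set P = MC: y = 5. The firm stays open but cuts output.

Output falls from 7 to 5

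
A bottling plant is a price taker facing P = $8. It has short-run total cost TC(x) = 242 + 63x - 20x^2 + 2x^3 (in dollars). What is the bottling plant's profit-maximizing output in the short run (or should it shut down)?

From TC, MC = TC'(x) = 63 - 40x + 6x^2 and AVC = VC/x = 63 - 20x + 2x^2.
AVC hits its minimum where MC = AVC, at x = 5, giving min AVC = 63 - 20·5 + 2·5^2 = $13.
P = $8 lies below min AVC = $13; no output level covers variable cost.
The firm minimizes its loss by shutting down and losing only its fixed cost of $242.

Shut down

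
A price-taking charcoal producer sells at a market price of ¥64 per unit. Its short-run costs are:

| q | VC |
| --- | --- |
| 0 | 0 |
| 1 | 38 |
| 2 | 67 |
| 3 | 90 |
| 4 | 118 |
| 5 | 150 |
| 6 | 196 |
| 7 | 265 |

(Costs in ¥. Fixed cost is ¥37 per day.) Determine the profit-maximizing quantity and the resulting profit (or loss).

Profit at each row (π = 64q − TC): q=0: -37; q=1: -11; q=2: 24; q=3: 65; q=4: 101; q=5: 133; q=6: 151; q=7: 146.
Profit is maximized at q = 6. AVC there is 196/6 = ¥32.67 ≤ P, so producing beats shutting down (which would give -¥37).

q = 6; profit = ¥151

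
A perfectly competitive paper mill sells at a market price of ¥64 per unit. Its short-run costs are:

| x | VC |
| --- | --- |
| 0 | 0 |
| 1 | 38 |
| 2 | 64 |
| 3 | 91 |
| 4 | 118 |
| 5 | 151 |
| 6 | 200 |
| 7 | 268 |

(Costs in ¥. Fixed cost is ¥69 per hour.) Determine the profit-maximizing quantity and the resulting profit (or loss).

Tabulate TR − TC: x=0: -69; x=1: -43; x=2: -5; x=3: 32; x=4: 69; x=5: 100; x=6: 115; x=7: 111.
Profit is maximized at x = 6. AVC there is 200/6 = ¥33.33 ≤ P, so producing beats shutting down (which would give -¥69).

x = 6; profit = ¥115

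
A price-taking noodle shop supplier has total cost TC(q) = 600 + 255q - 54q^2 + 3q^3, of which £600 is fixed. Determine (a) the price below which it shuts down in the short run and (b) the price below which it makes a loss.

Shutdown price = min AVC. AVC = 255 - 54q + 3q^2, with vertex at q = 9 and minimum £12.
ATC = 600/q + 255 - 54q + 3q^2. Setting dATC/dq = −600/q^2 − 54 + 6q = 0 gives q = 10 (since 6·10^3 − 54·10^2 = 600).
min ATC = 600/10 + 255 − 54·10 + 3·10^2 = £75. That is the break-even price.
Between these two prices the firm operates at a loss; above £75 it earns a profit.

Shutdown price = £12; break-even price = £75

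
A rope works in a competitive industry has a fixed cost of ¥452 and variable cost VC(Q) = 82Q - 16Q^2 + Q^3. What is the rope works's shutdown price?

¥18 per unit

Short-run supply begins at min AVC. From VC = 82Q - 16Q^2 + Q^3, AVC = 82 - 16Q + Q^2.
At the minimum of AVC, MC = AVC. MC = 82 - 32Q + 3Q^2; setting MC = AVC gives 2Q^2 - 16Q = 0, so Q = 8. min AVC = 18.
For P < ¥18 the firm produces nothing.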